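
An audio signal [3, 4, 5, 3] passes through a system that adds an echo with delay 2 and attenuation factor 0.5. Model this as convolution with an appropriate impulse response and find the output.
Direct-path + delayed-attenuated-path model → impulse response h = [1, 0, 0.5] (1 at lag 0, 0.5 at lag 2). Output y[n] = x[n] + 0.5·x[n - 2] (with x[n] = 0 outside 0..3): y[0] = 3 + 0.5×0 = 3; y[1] = 4 + 0.5×0 = 4; y[2] = 5 + 0.5×3 = 6.5; y[3] = 3 + 0.5×4 = 5.0; y[4] = 0 + 0.5×5 = 2.5; y[5] = 0 + 0.5×3 = 1.5. So y = [3, 4, 6.5, 5.0, 2.5, 1.5]

[3, 4, 6.5, 5.0, 2.5, 1.5]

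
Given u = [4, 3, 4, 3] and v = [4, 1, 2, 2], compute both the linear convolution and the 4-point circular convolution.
Linear: y_lin[0] = 4×4 = 16; y_lin[1] = 4×1 + 3×4 = 16; y_lin[2] = 4×2 + 3×1 + 4×4 = 27; y_lin[3] = 4×2 + 3×2 + 4×1 + 3×4 = 30; y_lin[4] = 3×2 + 4×2 + 3×1 = 17; y_lin[5] = 4×2 + 3×2 = 14; y_lin[6] = 3×2 = 6 → [16, 16, 27, 30, 17, 14, 6]. Circular (length 4): y[0] = 4×4 + 3×2 + 4×2 + 3×1 = 33; y[1] = 4×1 + 3×4 + 4×2 + 3×2 = 30; y[2] = 4×2 + 3×1 + 4×4 + 3×2 = 33; y[3] = 4×2 + 3×2 + 4×1 + 3×4 = 30 → [33, 30, 33, 30]

Linear: [16, 16, 27, 30, 17, 14, 6], Circular: [33, 30, 33, 30]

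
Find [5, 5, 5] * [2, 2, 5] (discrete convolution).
y[0] = 5×2 = 10; y[1] = 5×2 + 5×2 = 20; y[2] = 5×5 + 5×2 + 5×2 = 45; y[3] = 5×5 + 5×2 = 35; y[4] = 5×5 = 25

[10, 20, 45, 35, 25]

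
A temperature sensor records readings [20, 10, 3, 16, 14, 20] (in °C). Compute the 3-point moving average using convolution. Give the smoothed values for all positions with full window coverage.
3-point moving average kernel = [1, 1, 1]. Apply in 'valid' mode (full window coverage): avg[0] = (20 + 10 + 3) / 3 = 11.0; avg[1] = (10 + 3 + 16) / 3 = 9.67; avg[2] = (3 + 16 + 14) / 3 = 11.0; avg[3] = (16 + 14 + 20) / 3 = 16.67. Smoothed values: [11.0, 9.67, 11.0, 16.67]

[11.0, 9.67, 11.0, 16.67]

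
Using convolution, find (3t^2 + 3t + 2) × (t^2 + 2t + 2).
Ascending coefficients: a = [2, 3, 3], b = [2, 2, 1]. c[0] = 2×2 = 4; c[1] = 2×2 + 3×2 = 10; c[2] = 2×1 + 3×2 + 3×2 = 14; c[3] = 3×1 + 3×2 = 9; c[4] = 3×1 = 3. Result coefficients: [4, 10, 14, 9, 3] → 3t^4 + 9t^3 + 14t^2 + 10t + 4

3t^4 + 9t^3 + 14t^2 + 10t + 4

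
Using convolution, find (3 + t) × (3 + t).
Ascending coefficients: a = [3, 1], b = [3, 1]. c[0] = 3×3 = 9; c[1] = 3×1 + 1×3 = 6; c[2] = 1×1 = 1. Result coefficients: [9, 6, 1] → 9 + 6t + t^2

9 + 6t + t^2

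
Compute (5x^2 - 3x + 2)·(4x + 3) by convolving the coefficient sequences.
Ascending coefficients: a = [2, -3, 5], b = [3, 4]. c[0] = 2×3 = 6; c[1] = 2×4 + -3×3 = -1; c[2] = -3×4 + 5×3 = 3; c[3] = 5×4 = 20. Result coefficients: [6, -1, 3, 20] → 20x^3 + 3x^2 - x + 6

20x^3 + 3x^2 - x + 6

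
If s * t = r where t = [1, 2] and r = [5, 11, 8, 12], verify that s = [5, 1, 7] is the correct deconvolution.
Forward-compute [5, 1, 7] * [1, 2]: r[0] = 5×1 = 5; r[1] = 5×2 + 1×1 = 11; r[2] = 1×2 + 7×1 = 9; r[3] = 7×2 = 14 → [5, 11, 9, 14]. Does not match given r = [5, 11, 8, 12].

Not verified. [5, 1, 7] * [1, 2] = [5, 11, 9, 14], which differs from [5, 11, 8, 12] at index 2.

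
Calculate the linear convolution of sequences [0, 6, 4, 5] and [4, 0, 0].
y[0] = 0×4 = 0; y[1] = 0×0 + 6×4 = 24; y[2] = 0×0 + 6×0 + 4×4 = 16; y[3] = 6×0 + 4×0 + 5×4 = 20; y[4] = 4×0 + 5×0 = 0; y[5] = 5×0 = 0

[0, 24, 16, 20, 0, 0]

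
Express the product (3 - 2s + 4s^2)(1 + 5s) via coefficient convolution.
Ascending coefficients: a = [3, -2, 4], b = [1, 5]. c[0] = 3×1 = 3; c[1] = 3×5 + -2×1 = 13; c[2] = -2×5 + 4×1 = -6; c[3] = 4×5 = 20. Result coefficients: [3, 13, -6, 20] → 3 + 13s - 6s^2 + 20s^3

3 + 13s - 6s^2 + 20s^3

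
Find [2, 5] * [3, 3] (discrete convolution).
y[0] = 2×3 = 6; y[1] = 2×3 + 5×3 = 21; y[2] = 5×3 = 15

[6, 21, 15]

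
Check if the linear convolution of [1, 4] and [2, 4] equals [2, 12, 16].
Recompute linear convolution of [1, 4] and [2, 4]: y[0] = 1×2 = 2; y[1] = 1×4 + 4×2 = 12; y[2] = 4×4 = 16 → [2, 12, 16]. Given [2, 12, 16] matches, so answer: Yes

Yes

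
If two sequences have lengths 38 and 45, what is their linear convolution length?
Linear/full convolution length: m + n - 1 = 38 + 45 - 1 = 82

82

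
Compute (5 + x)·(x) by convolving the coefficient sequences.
Ascending coefficients: a = [5, 1], b = [0, 1]. c[0] = 5×0 = 0; c[1] = 5×1 + 1×0 = 5; c[2] = 1×1 = 1. Result coefficients: [0, 5, 1] → 5x + x^2

5x + x^2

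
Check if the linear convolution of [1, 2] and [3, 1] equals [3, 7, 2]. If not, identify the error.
Recompute linear convolution of [1, 2] and [3, 1]: y[0] = 1×3 = 3; y[1] = 1×1 + 2×3 = 7; y[2] = 2×1 = 2 → [3, 7, 2]. Given [3, 7, 2] matches, so answer: Yes

Yes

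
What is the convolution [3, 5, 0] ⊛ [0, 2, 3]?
y[0] = 3×0 = 0; y[1] = 3×2 + 5×0 = 6; y[2] = 3×3 + 5×2 + 0×0 = 19; y[3] = 5×3 + 0×2 = 15; y[4] = 0×3 = 0

[0, 6, 19, 15, 0]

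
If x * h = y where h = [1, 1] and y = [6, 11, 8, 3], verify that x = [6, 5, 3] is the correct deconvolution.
Forward-compute [6, 5, 3] * [1, 1]: y[0] = 6×1 = 6; y[1] = 6×1 + 5×1 = 11; y[2] = 5×1 + 3×1 = 8; y[3] = 3×1 = 3 → [6, 11, 8, 3]. Matches given y = [6, 11, 8, 3], so verified.

Verified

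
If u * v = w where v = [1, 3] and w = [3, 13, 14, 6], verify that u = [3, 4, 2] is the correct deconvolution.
Forward-compute [3, 4, 2] * [1, 3]: w[0] = 3×1 = 3; w[1] = 3×3 + 4×1 = 13; w[2] = 4×3 + 2×1 = 14; w[3] = 2×3 = 6 → [3, 13, 14, 6]. Matches given w = [3, 13, 14, 6], so verified.

Verified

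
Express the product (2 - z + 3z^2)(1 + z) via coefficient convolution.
Ascending coefficients: a = [2, -1, 3], b = [1, 1]. c[0] = 2×1 = 2; c[1] = 2×1 + -1×1 = 1; c[2] = -1×1 + 3×1 = 2; c[3] = 3×1 = 3. Result coefficients: [2, 1, 2, 3] → 2 + z + 2z^2 + 3z^3

2 + z + 2z^2 + 3z^3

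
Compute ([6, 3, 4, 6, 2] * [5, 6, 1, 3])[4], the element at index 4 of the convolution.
Use y[k] = Σ_i a[i]·b[k-i] at k=4. y[4] = 3×3 + 4×1 + 6×6 + 2×5 = 59

59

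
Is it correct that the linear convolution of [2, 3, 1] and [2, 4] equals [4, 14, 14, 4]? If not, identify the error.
Recompute linear convolution of [2, 3, 1] and [2, 4]: y[0] = 2×2 = 4; y[1] = 2×4 + 3×2 = 14; y[2] = 3×4 + 1×2 = 14; y[3] = 1×4 = 4 → [4, 14, 14, 4]. Given [4, 14, 14, 4] matches, so answer: Yes

Yes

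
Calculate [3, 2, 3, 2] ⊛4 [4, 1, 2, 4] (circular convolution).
Use y[k] = Σ_j s[j]·t[(k-j) mod 4]. y[0] = 3×4 + 2×4 + 3×2 + 2×1 = 28; y[1] = 3×1 + 2×4 + 3×4 + 2×2 = 27; y[2] = 3×2 + 2×1 + 3×4 + 2×4 = 28; y[3] = 3×4 + 2×2 + 3×1 + 2×4 = 27. Result: [28, 27, 28, 27]

[28, 27, 28, 27]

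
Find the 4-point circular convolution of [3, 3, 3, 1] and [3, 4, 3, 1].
Use y[k] = Σ_j u[j]·v[(k-j) mod 4]. y[0] = 3×3 + 3×1 + 3×3 + 1×4 = 25; y[1] = 3×4 + 3×3 + 3×1 + 1×3 = 27; y[2] = 3×3 + 3×4 + 3×3 + 1×1 = 31; y[3] = 3×1 + 3×3 + 3×4 + 1×3 = 27. Result: [25, 27, 31, 27]

[25, 27, 31, 27]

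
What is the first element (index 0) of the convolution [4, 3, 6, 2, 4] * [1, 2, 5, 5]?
Use y[k] = Σ_i a[i]·b[k-i] at k=0. y[0] = 4×1 = 4

4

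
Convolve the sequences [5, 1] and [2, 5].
y[0] = 5×2 = 10; y[1] = 5×5 + 1×2 = 27; y[2] = 1×5 = 5

[10, 27, 5]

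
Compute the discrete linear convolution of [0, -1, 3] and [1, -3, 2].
y[0] = 0×1 = 0; y[1] = 0×-3 + -1×1 = -1; y[2] = 0×2 + -1×-3 + 3×1 = 6; y[3] = -1×2 + 3×-3 = -11; y[4] = 3×2 = 6

[0, -1, 6, -11, 6]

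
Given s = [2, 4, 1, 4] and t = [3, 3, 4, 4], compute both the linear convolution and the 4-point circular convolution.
Linear: y_lin[0] = 2×3 = 6; y_lin[1] = 2×3 + 4×3 = 18; y_lin[2] = 2×4 + 4×3 + 1×3 = 23; y_lin[3] = 2×4 + 4×4 + 1×3 + 4×3 = 39; y_lin[4] = 4×4 + 1×4 + 4×3 = 32; y_lin[5] = 1×4 + 4×4 = 20; y_lin[6] = 4×4 = 16 → [6, 18, 23, 39, 32, 20, 16]. Circular (length 4): y[0] = 2×3 + 4×4 + 1×4 + 4×3 = 38; y[1] = 2×3 + 4×3 + 1×4 + 4×4 = 38; y[2] = 2×4 + 4×3 + 1×3 + 4×4 = 39; y[3] = 2×4 + 4×4 + 1×3 + 4×3 = 39 → [38, 38, 39, 39]

Linear: [6, 18, 23, 39, 32, 20, 16], Circular: [38, 38, 39, 39]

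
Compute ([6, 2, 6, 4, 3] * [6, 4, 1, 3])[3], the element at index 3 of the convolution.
Use y[k] = Σ_i a[i]·b[k-i] at k=3. y[3] = 6×3 + 2×1 + 6×4 + 4×6 = 68

68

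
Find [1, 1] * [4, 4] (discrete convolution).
y[0] = 1×4 = 4; y[1] = 1×4 + 1×4 = 8; y[2] = 1×4 = 4

[4, 8, 4]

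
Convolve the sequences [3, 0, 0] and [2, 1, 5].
y[0] = 3×2 = 6; y[1] = 3×1 + 0×2 = 3; y[2] = 3×5 + 0×1 + 0×2 = 15; y[3] = 0×5 + 0×1 = 0; y[4] = 0×5 = 0

[6, 3, 15, 0, 0]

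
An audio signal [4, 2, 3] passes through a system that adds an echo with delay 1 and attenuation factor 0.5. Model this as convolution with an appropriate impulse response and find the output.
Direct-path + delayed-attenuated-path model → impulse response h = [1, 0.5] (1 at lag 0, 0.5 at lag 1). Output y[n] = x[n] + 0.5·x[n - 1] (with x[n] = 0 outside 0..2): y[0] = 4 + 0.5×0 = 4; y[1] = 2 + 0.5×4 = 4.0; y[2] = 3 + 0.5×2 = 4.0; y[3] = 0 + 0.5×3 = 1.5. So y = [4, 4.0, 4.0, 1.5]

[4, 4.0, 4.0, 1.5]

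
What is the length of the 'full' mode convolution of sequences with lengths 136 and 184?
Linear/full convolution length: m + n - 1 = 136 + 184 - 1 = 319

319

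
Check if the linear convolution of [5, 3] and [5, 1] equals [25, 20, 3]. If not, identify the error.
Recompute linear convolution of [5, 3] and [5, 1]: y[0] = 5×5 = 25; y[1] = 5×1 + 3×5 = 20; y[2] = 3×1 = 3 → [25, 20, 3]. Given [25, 20, 3] matches, so answer: Yes

Yes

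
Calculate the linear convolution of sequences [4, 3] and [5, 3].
y[0] = 4×5 = 20; y[1] = 4×3 + 3×5 = 27; y[2] = 3×3 = 9

[20, 27, 9]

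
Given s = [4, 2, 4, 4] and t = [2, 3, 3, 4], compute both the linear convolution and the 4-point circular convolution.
Linear: y_lin[0] = 4×2 = 8; y_lin[1] = 4×3 + 2×2 = 16; y_lin[2] = 4×3 + 2×3 + 4×2 = 26; y_lin[3] = 4×4 + 2×3 + 4×3 + 4×2 = 42; y_lin[4] = 2×4 + 4×3 + 4×3 = 32; y_lin[5] = 4×4 + 4×3 = 28; y_lin[6] = 4×4 = 16 → [8, 16, 26, 42, 32, 28, 16]. Circular (length 4): y[0] = 4×2 + 2×4 + 4×3 + 4×3 = 40; y[1] = 4×3 + 2×2 + 4×4 + 4×3 = 44; y[2] = 4×3 + 2×3 + 4×2 + 4×4 = 42; y[3] = 4×4 + 2×3 + 4×3 + 4×2 = 42 → [40, 44, 42, 42]

Linear: [8, 16, 26, 42, 32, 28, 16], Circular: [40, 44, 42, 42]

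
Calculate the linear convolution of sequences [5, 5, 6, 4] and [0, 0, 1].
y[0] = 5×0 = 0; y[1] = 5×0 + 5×0 = 0; y[2] = 5×1 + 5×0 + 6×0 = 5; y[3] = 5×1 + 6×0 + 4×0 = 5; y[4] = 6×1 + 4×0 = 6; y[5] = 4×1 = 4

[0, 0, 5, 5, 6, 4]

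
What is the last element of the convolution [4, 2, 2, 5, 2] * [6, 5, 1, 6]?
Use y[k] = Σ_i a[i]·b[k-i] at k=7. y[7] = 2×6 = 12

12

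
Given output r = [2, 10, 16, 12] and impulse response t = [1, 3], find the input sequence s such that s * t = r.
Deconvolve r=[2, 10, 16, 12] by t=[1, 3]. Since t[0]=1, solve forward: s[0] = r[0] / 1 = 2; s[1] = (r[1] - 2×3) / 1 = 4; s[2] = (r[2] - 4×3) / 1 = 4. So s = [2, 4, 4]. Check by forward convolution: r[0] = 2×1 = 2; r[1] = 2×3 + 4×1 = 10; r[2] = 4×3 + 4×1 = 16; r[3] = 4×3 = 12

[2, 4, 4]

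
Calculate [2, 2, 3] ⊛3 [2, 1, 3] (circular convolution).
Use y[k] = Σ_j s[j]·t[(k-j) mod 3]. y[0] = 2×2 + 2×3 + 3×1 = 13; y[1] = 2×1 + 2×2 + 3×3 = 15; y[2] = 2×3 + 2×1 + 3×2 = 14. Result: [13, 15, 14]

[13, 15, 14]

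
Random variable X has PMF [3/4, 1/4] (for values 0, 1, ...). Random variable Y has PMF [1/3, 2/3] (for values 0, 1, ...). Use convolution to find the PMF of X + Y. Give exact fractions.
P(X+Y=k) = Σ_i P(X=i)·P(Y=k-i) — a convolution of [3/4, 1/4] and [1/3, 2/3]. P(X+Y=0) = (3/4)×(1/3) = 1/4; P(X+Y=1) = (3/4)×(2/3) + (1/4)×(1/3) = 1/2 + 1/12 = 7/12; P(X+Y=2) = (1/4)×(2/3) = 1/6. PMF: [1/4, 7/12, 1/6] (sums to 1 ✓)

[1/4, 7/12, 1/6]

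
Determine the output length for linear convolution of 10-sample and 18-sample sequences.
Linear/full convolution length: m + n - 1 = 10 + 18 - 1 = 27

27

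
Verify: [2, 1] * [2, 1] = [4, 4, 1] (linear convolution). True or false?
Recompute linear convolution of [2, 1] and [2, 1]: y[0] = 2×2 = 4; y[1] = 2×1 + 1×2 = 4; y[2] = 1×1 = 1 → [4, 4, 1]. Given [4, 4, 1] matches, so answer: Yes

Yes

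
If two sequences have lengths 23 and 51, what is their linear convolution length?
Linear/full convolution length: m + n - 1 = 23 + 51 - 1 = 73

73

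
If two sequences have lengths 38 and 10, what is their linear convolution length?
Linear/full convolution length: m + n - 1 = 38 + 10 - 1 = 47

47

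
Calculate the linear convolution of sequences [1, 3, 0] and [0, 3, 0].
y[0] = 1×0 = 0; y[1] = 1×3 + 3×0 = 3; y[2] = 1×0 + 3×3 + 0×0 = 9; y[3] = 3×0 + 0×3 = 0; y[4] = 0×0 = 0

[0, 3, 9, 0, 0]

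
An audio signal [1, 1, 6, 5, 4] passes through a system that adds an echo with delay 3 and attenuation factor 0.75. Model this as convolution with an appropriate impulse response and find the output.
Direct-path + delayed-attenuated-path model → impulse response h = [1, 0, 0, 0.75] (1 at lag 0, 0.75 at lag 3). Output y[n] = x[n] + 0.75·x[n - 3] (with x[n] = 0 outside 0..4): y[0] = 1 + 0.75×0 = 1; y[1] = 1 + 0.75×0 = 1; y[2] = 6 + 0.75×0 = 6; y[3] = 5 + 0.75×1 = 5.75; y[4] = 4 + 0.75×1 = 4.75; y[5] = 0 + 0.75×6 = 4.5; y[6] = 0 + 0.75×5 = 3.75; y[7] = 0 + 0.75×4 = 3.0. So y = [1, 1, 6, 5.75, 4.75, 4.5, 3.75, 3.0]

[1, 1, 6, 5.75, 4.75, 4.5, 3.75, 3.0]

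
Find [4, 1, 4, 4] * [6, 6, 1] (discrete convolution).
y[0] = 4×6 = 24; y[1] = 4×6 + 1×6 = 30; y[2] = 4×1 + 1×6 + 4×6 = 34; y[3] = 1×1 + 4×6 + 4×6 = 49; y[4] = 4×1 + 4×6 = 28; y[5] = 4×1 = 4

[24, 30, 34, 49, 28, 4]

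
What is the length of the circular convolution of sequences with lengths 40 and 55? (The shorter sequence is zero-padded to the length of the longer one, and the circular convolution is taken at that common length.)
Circular convolution (zero-padding the shorter input) has length max(m, n) = max(40, 55) = 55

55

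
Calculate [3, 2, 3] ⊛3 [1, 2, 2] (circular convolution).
Use y[k] = Σ_j s[j]·t[(k-j) mod 3]. y[0] = 3×1 + 2×2 + 3×2 = 13; y[1] = 3×2 + 2×1 + 3×2 = 14; y[2] = 3×2 + 2×2 + 3×1 = 13. Result: [13, 14, 13]

[13, 14, 13]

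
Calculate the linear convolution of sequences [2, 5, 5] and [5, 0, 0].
y[0] = 2×5 = 10; y[1] = 2×0 + 5×5 = 25; y[2] = 2×0 + 5×0 + 5×5 = 25; y[3] = 5×0 + 5×0 = 0; y[4] = 5×0 = 0

[10, 25, 25, 0, 0]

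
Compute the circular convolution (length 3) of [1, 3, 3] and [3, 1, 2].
Use y[k] = Σ_j u[j]·v[(k-j) mod 3]. y[0] = 1×3 + 3×2 + 3×1 = 12; y[1] = 1×1 + 3×3 + 3×2 = 16; y[2] = 1×2 + 3×1 + 3×3 = 14. Result: [12, 16, 14]

[12, 16, 14]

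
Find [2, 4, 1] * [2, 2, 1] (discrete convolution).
y[0] = 2×2 = 4; y[1] = 2×2 + 4×2 = 12; y[2] = 2×1 + 4×2 + 1×2 = 12; y[3] = 4×1 + 1×2 = 6; y[4] = 1×1 = 1

[4, 12, 12, 6, 1]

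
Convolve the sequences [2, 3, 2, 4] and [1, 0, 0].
y[0] = 2×1 = 2; y[1] = 2×0 + 3×1 = 3; y[2] = 2×0 + 3×0 + 2×1 = 2; y[3] = 3×0 + 2×0 + 4×1 = 4; y[4] = 2×0 + 4×0 = 0; y[5] = 4×0 = 0

[2, 3, 2, 4, 0, 0]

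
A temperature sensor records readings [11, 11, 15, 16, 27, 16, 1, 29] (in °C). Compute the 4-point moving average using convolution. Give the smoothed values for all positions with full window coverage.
4-point moving average kernel = [1, 1, 1, 1]. Apply in 'valid' mode (full window coverage): avg[0] = (11 + 11 + 15 + 16) / 4 = 13.25; avg[1] = (11 + 15 + 16 + 27) / 4 = 17.25; avg[2] = (15 + 16 + 27 + 16) / 4 = 18.5; avg[3] = (16 + 27 + 16 + 1) / 4 = 15.0; avg[4] = (27 + 16 + 1 + 29) / 4 = 18.25. Smoothed values: [13.25, 17.25, 18.5, 15.0, 18.25]

[13.25, 17.25, 18.5, 15.0, 18.25]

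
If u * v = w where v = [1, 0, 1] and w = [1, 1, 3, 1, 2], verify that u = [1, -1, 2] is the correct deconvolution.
Forward-compute [1, -1, 2] * [1, 0, 1]: w[0] = 1×1 = 1; w[1] = 1×0 + -1×1 = -1; w[2] = 1×1 + -1×0 + 2×1 = 3; w[3] = -1×1 + 2×0 = -1; w[4] = 2×1 = 2 → [1, -1, 3, -1, 2]. Does not match given w = [1, 1, 3, 1, 2].

Not verified. [1, -1, 2] * [1, 0, 1] = [1, -1, 3, -1, 2], which differs from [1, 1, 3, 1, 2] at index 1.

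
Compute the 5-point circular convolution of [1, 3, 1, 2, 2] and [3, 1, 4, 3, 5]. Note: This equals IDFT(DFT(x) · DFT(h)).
Either evaluate y[k] = Σ_j x[j]·h[(k-j) mod 5] directly, or use IDFT(DFT(x) · DFT(h)). y[0] = 1×3 + 3×5 + 1×3 + 2×4 + 2×1 = 31; y[1] = 1×1 + 3×3 + 1×5 + 2×3 + 2×4 = 29; y[2] = 1×4 + 3×1 + 1×3 + 2×5 + 2×3 = 26; y[3] = 1×3 + 3×4 + 1×1 + 2×3 + 2×5 = 32; y[4] = 1×5 + 3×3 + 1×4 + 2×1 + 2×3 = 26. Result: [31, 29, 26, 32, 26]

[31, 29, 26, 32, 26]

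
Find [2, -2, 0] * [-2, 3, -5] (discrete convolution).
y[0] = 2×-2 = -4; y[1] = 2×3 + -2×-2 = 10; y[2] = 2×-5 + -2×3 + 0×-2 = -16; y[3] = -2×-5 + 0×3 = 10; y[4] = 0×-5 = 0

[-4, 10, -16, 10, 0]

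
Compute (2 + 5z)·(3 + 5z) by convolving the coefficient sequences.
Ascending coefficients: a = [2, 5], b = [3, 5]. c[0] = 2×3 = 6; c[1] = 2×5 + 5×3 = 25; c[2] = 5×5 = 25. Result coefficients: [6, 25, 25] → 6 + 25z + 25z^2

6 + 25z + 25z^2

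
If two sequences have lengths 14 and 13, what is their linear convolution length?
Linear/full convolution length: m + n - 1 = 14 + 13 - 1 = 26

26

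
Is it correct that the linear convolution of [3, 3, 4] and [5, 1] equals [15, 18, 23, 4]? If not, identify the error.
Recompute linear convolution of [3, 3, 4] and [5, 1]: y[0] = 3×5 = 15; y[1] = 3×1 + 3×5 = 18; y[2] = 3×1 + 4×5 = 23; y[3] = 4×1 = 4 → [15, 18, 23, 4]. Given [15, 18, 23, 4] matches, so answer: Yes

Yes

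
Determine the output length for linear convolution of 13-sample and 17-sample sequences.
Linear/full convolution length: m + n - 1 = 13 + 17 - 1 = 29

29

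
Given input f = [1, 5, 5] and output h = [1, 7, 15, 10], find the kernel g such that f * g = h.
Output length 4 = len(f) + len(g) - 1 ⇒ len(g) = 2. Solve g forward using g[k] = (h[k] - Σ_{i≥1} f[i]·g[k-i]) / f[0]: g[0] = h[0] / f[0] = 1 / 1 = 1; g[1] = (h[1] - 5×1) / f[0] = (7 - 5×1) / 1 = 2. So g = [1, 2]. Forward-check [1, 5, 5] * [1, 2]: h[0] = 1×1 = 1; h[1] = 1×2 + 5×1 = 7; h[2] = 5×2 + 5×1 = 15; h[3] = 5×2 = 10 → [1, 7, 15, 10] ✓

[1, 2]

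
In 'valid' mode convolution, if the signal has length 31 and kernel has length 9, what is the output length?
'Valid' mode counts only positions where the kernel fully overlaps the signal: m - n + 1 = 31 - 9 + 1 = 23

23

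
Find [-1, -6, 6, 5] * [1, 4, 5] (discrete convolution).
y[0] = -1×1 = -1; y[1] = -1×4 + -6×1 = -10; y[2] = -1×5 + -6×4 + 6×1 = -23; y[3] = -6×5 + 6×4 + 5×1 = -1; y[4] = 6×5 + 5×4 = 50; y[5] = 5×5 = 25

[-1, -10, -23, -1, 50, 25]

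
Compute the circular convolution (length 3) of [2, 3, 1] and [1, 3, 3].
Use y[k] = Σ_j x[j]·h[(k-j) mod 3]. y[0] = 2×1 + 3×3 + 1×3 = 14; y[1] = 2×3 + 3×1 + 1×3 = 12; y[2] = 2×3 + 3×3 + 1×1 = 16. Result: [14, 12, 16]

[14, 12, 16]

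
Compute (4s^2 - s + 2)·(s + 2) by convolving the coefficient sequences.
Ascending coefficients: a = [2, -1, 4], b = [2, 1]. c[0] = 2×2 = 4; c[1] = 2×1 + -1×2 = 0; c[2] = -1×1 + 4×2 = 7; c[3] = 4×1 = 4. Result coefficients: [4, 0, 7, 4] → 4s^3 + 7s^2 + 4

4s^3 + 7s^2 + 4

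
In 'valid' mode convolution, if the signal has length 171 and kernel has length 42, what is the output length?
'Valid' mode counts only positions where the kernel fully overlaps the signal: m - n + 1 = 171 - 42 + 1 = 130

130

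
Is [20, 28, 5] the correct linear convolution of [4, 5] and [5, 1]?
Recompute linear convolution of [4, 5] and [5, 1]: y[0] = 4×5 = 20; y[1] = 4×1 + 5×5 = 29; y[2] = 5×1 = 5 → [20, 29, 5]. Compare to given [20, 28, 5]: they differ at index 1: given 28, correct 29, so answer: No

No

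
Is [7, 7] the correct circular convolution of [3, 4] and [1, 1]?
Recompute circular convolution of [3, 4] and [1, 1]: y[0] = 3×1 + 4×1 = 7; y[1] = 3×1 + 4×1 = 7 → [7, 7]. Given [7, 7] matches, so answer: Yes

Yes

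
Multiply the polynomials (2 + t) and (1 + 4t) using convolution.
Ascending coefficients: a = [2, 1], b = [1, 4]. c[0] = 2×1 = 2; c[1] = 2×4 + 1×1 = 9; c[2] = 1×4 = 4. Result coefficients: [2, 9, 4] → 2 + 9t + 4t^2

2 + 9t + 4t^2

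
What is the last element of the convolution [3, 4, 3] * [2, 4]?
Use y[k] = Σ_i a[i]·b[k-i] at k=3. y[3] = 3×4 = 12

12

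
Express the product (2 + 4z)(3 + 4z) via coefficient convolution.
Ascending coefficients: a = [2, 4], b = [3, 4]. c[0] = 2×3 = 6; c[1] = 2×4 + 4×3 = 20; c[2] = 4×4 = 16. Result coefficients: [6, 20, 16] → 6 + 20z + 16z^2

6 + 20z + 16z^2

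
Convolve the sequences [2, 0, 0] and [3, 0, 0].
y[0] = 2×3 = 6; y[1] = 2×0 + 0×3 = 0; y[2] = 2×0 + 0×0 + 0×3 = 0; y[3] = 0×0 + 0×0 = 0; y[4] = 0×0 = 0

[6, 0, 0, 0, 0]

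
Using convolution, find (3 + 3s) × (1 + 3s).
Ascending coefficients: a = [3, 3], b = [1, 3]. c[0] = 3×1 = 3; c[1] = 3×3 + 3×1 = 12; c[2] = 3×3 = 9. Result coefficients: [3, 12, 9] → 3 + 12s + 9s^2

3 + 12s + 9s^2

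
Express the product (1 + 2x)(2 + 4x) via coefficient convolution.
Ascending coefficients: a = [1, 2], b = [2, 4]. c[0] = 1×2 = 2; c[1] = 1×4 + 2×2 = 8; c[2] = 2×4 = 8. Result coefficients: [2, 8, 8] → 2 + 8x + 8x^2

2 + 8x + 8x^2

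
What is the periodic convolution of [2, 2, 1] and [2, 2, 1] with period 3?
Use y[k] = Σ_j f[j]·g[(k-j) mod 3]. y[0] = 2×2 + 2×1 + 1×2 = 8; y[1] = 2×2 + 2×2 + 1×1 = 9; y[2] = 2×1 + 2×2 + 1×2 = 8. Result: [8, 9, 8]

[8, 9, 8]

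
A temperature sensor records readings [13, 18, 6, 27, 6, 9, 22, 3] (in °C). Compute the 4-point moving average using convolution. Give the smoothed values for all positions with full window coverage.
4-point moving average kernel = [1, 1, 1, 1]. Apply in 'valid' mode (full window coverage): avg[0] = (13 + 18 + 6 + 27) / 4 = 16.0; avg[1] = (18 + 6 + 27 + 6) / 4 = 14.25; avg[2] = (6 + 27 + 6 + 9) / 4 = 12.0; avg[3] = (27 + 6 + 9 + 22) / 4 = 16.0; avg[4] = (6 + 9 + 22 + 3) / 4 = 10.0. Smoothed values: [16.0, 14.25, 12.0, 16.0, 10.0]

[16.0, 14.25, 12.0, 16.0, 10.0]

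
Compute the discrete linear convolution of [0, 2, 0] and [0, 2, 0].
y[0] = 0×0 = 0; y[1] = 0×2 + 2×0 = 0; y[2] = 0×0 + 2×2 + 0×0 = 4; y[3] = 2×0 + 0×2 = 0; y[4] = 0×0 = 0

[0, 0, 4, 0, 0]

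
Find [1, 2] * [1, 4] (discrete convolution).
y[0] = 1×1 = 1; y[1] = 1×4 + 2×1 = 6; y[2] = 2×4 = 8

[1, 6, 8]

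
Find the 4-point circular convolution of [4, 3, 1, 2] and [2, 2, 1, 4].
Use y[k] = Σ_j s[j]·t[(k-j) mod 4]. y[0] = 4×2 + 3×4 + 1×1 + 2×2 = 25; y[1] = 4×2 + 3×2 + 1×4 + 2×1 = 20; y[2] = 4×1 + 3×2 + 1×2 + 2×4 = 20; y[3] = 4×4 + 3×1 + 1×2 + 2×2 = 25. Result: [25, 20, 20, 25]

[25, 20, 20, 25]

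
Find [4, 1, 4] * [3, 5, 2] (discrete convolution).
y[0] = 4×3 = 12; y[1] = 4×5 + 1×3 = 23; y[2] = 4×2 + 1×5 + 4×3 = 25; y[3] = 1×2 + 4×5 = 22; y[4] = 4×2 = 8

[12, 23, 25, 22, 8]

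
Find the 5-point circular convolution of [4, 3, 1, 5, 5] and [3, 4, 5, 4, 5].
Use y[k] = Σ_j u[j]·v[(k-j) mod 5]. y[0] = 4×3 + 3×5 + 1×4 + 5×5 + 5×4 = 76; y[1] = 4×4 + 3×3 + 1×5 + 5×4 + 5×5 = 75; y[2] = 4×5 + 3×4 + 1×3 + 5×5 + 5×4 = 80; y[3] = 4×4 + 3×5 + 1×4 + 5×3 + 5×5 = 75; y[4] = 4×5 + 3×4 + 1×5 + 5×4 + 5×3 = 72. Result: [76, 75, 80, 75, 72]

[76, 75, 80, 75, 72]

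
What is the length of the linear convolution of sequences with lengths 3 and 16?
Linear/full convolution length: m + n - 1 = 3 + 16 - 1 = 18

18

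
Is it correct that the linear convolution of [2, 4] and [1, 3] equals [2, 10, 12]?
Recompute linear convolution of [2, 4] and [1, 3]: y[0] = 2×1 = 2; y[1] = 2×3 + 4×1 = 10; y[2] = 4×3 = 12 → [2, 10, 12]. Given [2, 10, 12] matches, so answer: Yes

Yes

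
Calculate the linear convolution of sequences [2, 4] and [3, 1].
y[0] = 2×3 = 6; y[1] = 2×1 + 4×3 = 14; y[2] = 4×1 = 4

[6, 14, 4]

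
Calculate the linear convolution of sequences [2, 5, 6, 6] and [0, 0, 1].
y[0] = 2×0 = 0; y[1] = 2×0 + 5×0 = 0; y[2] = 2×1 + 5×0 + 6×0 = 2; y[3] = 5×1 + 6×0 + 6×0 = 5; y[4] = 6×1 + 6×0 = 6; y[5] = 6×1 = 6

[0, 0, 2, 5, 6, 6]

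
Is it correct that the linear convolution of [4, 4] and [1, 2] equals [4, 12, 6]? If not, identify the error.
Recompute linear convolution of [4, 4] and [1, 2]: y[0] = 4×1 = 4; y[1] = 4×2 + 4×1 = 12; y[2] = 4×2 = 8 → [4, 12, 8]. Compare to given [4, 12, 6]: they differ at index 2: given 6, correct 8, so answer: No

No. Error at index 2: given 6, correct 8.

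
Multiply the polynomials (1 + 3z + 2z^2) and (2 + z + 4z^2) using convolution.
Ascending coefficients: a = [1, 3, 2], b = [2, 1, 4]. c[0] = 1×2 = 2; c[1] = 1×1 + 3×2 = 7; c[2] = 1×4 + 3×1 + 2×2 = 11; c[3] = 3×4 + 2×1 = 14; c[4] = 2×4 = 8. Result coefficients: [2, 7, 11, 14, 8] → 2 + 7z + 11z^2 + 14z^3 + 8z^4

2 + 7z + 11z^2 + 14z^3 + 8z^4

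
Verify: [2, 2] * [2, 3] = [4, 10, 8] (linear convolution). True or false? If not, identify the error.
Recompute linear convolution of [2, 2] and [2, 3]: y[0] = 2×2 = 4; y[1] = 2×3 + 2×2 = 10; y[2] = 2×3 = 6 → [4, 10, 6]. Compare to given [4, 10, 8]: they differ at index 2: given 8, correct 6, so answer: No

No. Error at index 2: given 8, correct 6.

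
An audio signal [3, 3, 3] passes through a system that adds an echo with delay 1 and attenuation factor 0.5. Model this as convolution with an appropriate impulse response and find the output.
Direct-path + delayed-attenuated-path model → impulse response h = [1, 0.5] (1 at lag 0, 0.5 at lag 1). Output y[n] = x[n] + 0.5·x[n - 1] (with x[n] = 0 outside 0..2): y[0] = 3 + 0.5×0 = 3; y[1] = 3 + 0.5×3 = 4.5; y[2] = 3 + 0.5×3 = 4.5; y[3] = 0 + 0.5×3 = 1.5. So y = [3, 4.5, 4.5, 1.5]

[3, 4.5, 4.5, 1.5]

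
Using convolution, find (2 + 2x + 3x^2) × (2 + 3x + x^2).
Ascending coefficients: a = [2, 2, 3], b = [2, 3, 1]. c[0] = 2×2 = 4; c[1] = 2×3 + 2×2 = 10; c[2] = 2×1 + 2×3 + 3×2 = 14; c[3] = 2×1 + 3×3 = 11; c[4] = 3×1 = 3. Result coefficients: [4, 10, 14, 11, 3] → 4 + 10x + 14x^2 + 11x^3 + 3x^4

4 + 10x + 14x^2 + 11x^3 + 3x^4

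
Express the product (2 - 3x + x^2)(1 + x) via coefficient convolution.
Ascending coefficients: a = [2, -3, 1], b = [1, 1]. c[0] = 2×1 = 2; c[1] = 2×1 + -3×1 = -1; c[2] = -3×1 + 1×1 = -2; c[3] = 1×1 = 1. Result coefficients: [2, -1, -2, 1] → 2 - x - 2x^2 + x^3

2 - x - 2x^2 + x^3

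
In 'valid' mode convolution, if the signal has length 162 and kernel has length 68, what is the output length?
'Valid' mode counts only positions where the kernel fully overlaps the signal: m - n + 1 = 162 - 68 + 1 = 95

95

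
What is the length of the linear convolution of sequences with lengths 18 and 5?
Linear/full convolution length: m + n - 1 = 18 + 5 - 1 = 22

22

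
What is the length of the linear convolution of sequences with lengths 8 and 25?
Linear/full convolution length: m + n - 1 = 8 + 25 - 1 = 32

32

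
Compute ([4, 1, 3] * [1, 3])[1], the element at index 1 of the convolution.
Use y[k] = Σ_i a[i]·b[k-i] at k=1. y[1] = 4×3 + 1×1 = 13

13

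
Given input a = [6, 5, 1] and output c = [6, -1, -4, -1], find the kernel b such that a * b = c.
Output length 4 = len(a) + len(b) - 1 ⇒ len(b) = 2. Solve b forward using b[k] = (c[k] - Σ_{i≥1} a[i]·b[k-i]) / a[0]: b[0] = c[0] / a[0] = 6 / 6 = 1; b[1] = (c[1] - 5×1) / a[0] = (-1 - 5×1) / 6 = -1. So b = [1, -1]. Forward-check [6, 5, 1] * [1, -1]: c[0] = 6×1 = 6; c[1] = 6×-1 + 5×1 = -1; c[2] = 5×-1 + 1×1 = -4; c[3] = 1×-1 = -1 → [6, -1, -4, -1] ✓

[1, -1]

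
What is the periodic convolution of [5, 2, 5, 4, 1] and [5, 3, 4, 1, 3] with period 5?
Use y[k] = Σ_j a[j]·b[(k-j) mod 5]. y[0] = 5×5 + 2×3 + 5×1 + 4×4 + 1×3 = 55; y[1] = 5×3 + 2×5 + 5×3 + 4×1 + 1×4 = 48; y[2] = 5×4 + 2×3 + 5×5 + 4×3 + 1×1 = 64; y[3] = 5×1 + 2×4 + 5×3 + 4×5 + 1×3 = 51; y[4] = 5×3 + 2×1 + 5×4 + 4×3 + 1×5 = 54. Result: [55, 48, 64, 51, 54]

[55, 48, 64, 51, 54]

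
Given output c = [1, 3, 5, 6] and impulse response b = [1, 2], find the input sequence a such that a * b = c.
Deconvolve c=[1, 3, 5, 6] by b=[1, 2]. Since b[0]=1, solve forward: a[0] = c[0] / 1 = 1; a[1] = (c[1] - 1×2) / 1 = 1; a[2] = (c[2] - 1×2) / 1 = 3. So a = [1, 1, 3]. Check by forward convolution: c[0] = 1×1 = 1; c[1] = 1×2 + 1×1 = 3; c[2] = 1×2 + 3×1 = 5; c[3] = 3×2 = 6

[1, 1, 3]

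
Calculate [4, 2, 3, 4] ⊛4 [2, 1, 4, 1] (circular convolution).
Use y[k] = Σ_j u[j]·v[(k-j) mod 4]. y[0] = 4×2 + 2×1 + 3×4 + 4×1 = 26; y[1] = 4×1 + 2×2 + 3×1 + 4×4 = 27; y[2] = 4×4 + 2×1 + 3×2 + 4×1 = 28; y[3] = 4×1 + 2×4 + 3×1 + 4×2 = 23. Result: [26, 27, 28, 23]

[26, 27, 28, 23]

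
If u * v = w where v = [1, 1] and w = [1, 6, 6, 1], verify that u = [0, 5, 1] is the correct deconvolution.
Forward-compute [0, 5, 1] * [1, 1]: w[0] = 0×1 = 0; w[1] = 0×1 + 5×1 = 5; w[2] = 5×1 + 1×1 = 6; w[3] = 1×1 = 1 → [0, 5, 6, 1]. Does not match given w = [1, 6, 6, 1].

Not verified. [0, 5, 1] * [1, 1] = [0, 5, 6, 1], which differs from [1, 6, 6, 1] at index 0.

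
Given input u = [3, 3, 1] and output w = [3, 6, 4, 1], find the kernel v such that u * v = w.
Output length 4 = len(u) + len(v) - 1 ⇒ len(v) = 2. Solve v forward using v[k] = (w[k] - Σ_{i≥1} u[i]·v[k-i]) / u[0]: v[0] = w[0] / u[0] = 3 / 3 = 1; v[1] = (w[1] - 3×1) / u[0] = (6 - 3×1) / 3 = 1. So v = [1, 1]. Forward-check [3, 3, 1] * [1, 1]: w[0] = 3×1 = 3; w[1] = 3×1 + 3×1 = 6; w[2] = 3×1 + 1×1 = 4; w[3] = 1×1 = 1 → [3, 6, 4, 1] ✓

[1, 1]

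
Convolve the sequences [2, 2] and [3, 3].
y[0] = 2×3 = 6; y[1] = 2×3 + 2×3 = 12; y[2] = 2×3 = 6

[6, 12, 6]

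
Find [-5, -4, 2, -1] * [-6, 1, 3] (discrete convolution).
y[0] = -5×-6 = 30; y[1] = -5×1 + -4×-6 = 19; y[2] = -5×3 + -4×1 + 2×-6 = -31; y[3] = -4×3 + 2×1 + -1×-6 = -4; y[4] = 2×3 + -1×1 = 5; y[5] = -1×3 = -3

[30, 19, -31, -4, 5, -3]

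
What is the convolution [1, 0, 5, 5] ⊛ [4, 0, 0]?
y[0] = 1×4 = 4; y[1] = 1×0 + 0×4 = 0; y[2] = 1×0 + 0×0 + 5×4 = 20; y[3] = 0×0 + 5×0 + 5×4 = 20; y[4] = 5×0 + 5×0 = 0; y[5] = 5×0 = 0

[4, 0, 20, 20, 0, 0]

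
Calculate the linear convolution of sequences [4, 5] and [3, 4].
y[0] = 4×3 = 12; y[1] = 4×4 + 5×3 = 31; y[2] = 5×4 = 20

[12, 31, 20]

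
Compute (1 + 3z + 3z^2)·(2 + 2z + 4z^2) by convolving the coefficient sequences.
Ascending coefficients: a = [1, 3, 3], b = [2, 2, 4]. c[0] = 1×2 = 2; c[1] = 1×2 + 3×2 = 8; c[2] = 1×4 + 3×2 + 3×2 = 16; c[3] = 3×4 + 3×2 = 18; c[4] = 3×4 = 12. Result coefficients: [2, 8, 16, 18, 12] → 2 + 8z + 16z^2 + 18z^3 + 12z^4

2 + 8z + 16z^2 + 18z^3 + 12z^4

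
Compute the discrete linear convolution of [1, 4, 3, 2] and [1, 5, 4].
y[0] = 1×1 = 1; y[1] = 1×5 + 4×1 = 9; y[2] = 1×4 + 4×5 + 3×1 = 27; y[3] = 4×4 + 3×5 + 2×1 = 33; y[4] = 3×4 + 2×5 = 22; y[5] = 2×4 = 8

[1, 9, 27, 33, 22, 8]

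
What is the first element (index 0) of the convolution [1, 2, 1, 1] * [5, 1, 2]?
Use y[k] = Σ_i a[i]·b[k-i] at k=0. y[0] = 1×5 = 5

5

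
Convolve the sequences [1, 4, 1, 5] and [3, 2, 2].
y[0] = 1×3 = 3; y[1] = 1×2 + 4×3 = 14; y[2] = 1×2 + 4×2 + 1×3 = 13; y[3] = 4×2 + 1×2 + 5×3 = 25; y[4] = 1×2 + 5×2 = 12; y[5] = 5×2 = 10

[3, 14, 13, 25, 12, 10]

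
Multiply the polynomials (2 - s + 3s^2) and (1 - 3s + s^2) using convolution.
Ascending coefficients: a = [2, -1, 3], b = [1, -3, 1]. c[0] = 2×1 = 2; c[1] = 2×-3 + -1×1 = -7; c[2] = 2×1 + -1×-3 + 3×1 = 8; c[3] = -1×1 + 3×-3 = -10; c[4] = 3×1 = 3. Result coefficients: [2, -7, 8, -10, 3] → 2 - 7s + 8s^2 - 10s^3 + 3s^4

2 - 7s + 8s^2 - 10s^3 + 3s^4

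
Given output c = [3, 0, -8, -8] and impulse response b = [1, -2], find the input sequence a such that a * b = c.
Deconvolve c=[3, 0, -8, -8] by b=[1, -2]. Since b[0]=1, solve forward: a[0] = c[0] / 1 = 3; a[1] = (c[1] - 3×-2) / 1 = 6; a[2] = (c[2] - 6×-2) / 1 = 4. So a = [3, 6, 4]. Check by forward convolution: c[0] = 3×1 = 3; c[1] = 3×-2 + 6×1 = 0; c[2] = 6×-2 + 4×1 = -8; c[3] = 4×-2 = -8

[3, 6, 4]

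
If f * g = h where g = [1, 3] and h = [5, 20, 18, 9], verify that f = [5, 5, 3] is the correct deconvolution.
Forward-compute [5, 5, 3] * [1, 3]: h[0] = 5×1 = 5; h[1] = 5×3 + 5×1 = 20; h[2] = 5×3 + 3×1 = 18; h[3] = 3×3 = 9 → [5, 20, 18, 9]. Matches given h = [5, 20, 18, 9], so verified.

Verified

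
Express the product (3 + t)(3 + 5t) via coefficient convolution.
Ascending coefficients: a = [3, 1], b = [3, 5]. c[0] = 3×3 = 9; c[1] = 3×5 + 1×3 = 18; c[2] = 1×5 = 5. Result coefficients: [9, 18, 5] → 9 + 18t + 5t^2

9 + 18t + 5t^2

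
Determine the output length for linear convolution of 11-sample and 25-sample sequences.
Linear/full convolution length: m + n - 1 = 11 + 25 - 1 = 35

35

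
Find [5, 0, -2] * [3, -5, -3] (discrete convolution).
y[0] = 5×3 = 15; y[1] = 5×-5 + 0×3 = -25; y[2] = 5×-3 + 0×-5 + -2×3 = -21; y[3] = 0×-3 + -2×-5 = 10; y[4] = -2×-3 = 6

[15, -25, -21, 10, 6]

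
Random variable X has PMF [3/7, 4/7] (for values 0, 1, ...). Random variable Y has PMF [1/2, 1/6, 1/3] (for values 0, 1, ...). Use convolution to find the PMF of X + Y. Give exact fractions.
P(X+Y=k) = Σ_i P(X=i)·P(Y=k-i) — a convolution of [3/7, 4/7] and [1/2, 1/6, 1/3]. P(X+Y=0) = (3/7)×(1/2) = 3/14; P(X+Y=1) = (3/7)×(1/6) + (4/7)×(1/2) = 1/14 + 2/7 = 5/14; P(X+Y=2) = (3/7)×(1/3) + (4/7)×(1/6) = 1/7 + 2/21 = 5/21; P(X+Y=3) = (4/7)×(1/3) = 4/21. PMF: [3/14, 5/14, 5/21, 4/21] (sums to 1 ✓)

[3/14, 5/14, 5/21, 4/21]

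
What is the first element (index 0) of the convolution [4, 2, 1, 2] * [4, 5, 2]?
Use y[k] = Σ_i a[i]·b[k-i] at k=0. y[0] = 4×4 = 16

16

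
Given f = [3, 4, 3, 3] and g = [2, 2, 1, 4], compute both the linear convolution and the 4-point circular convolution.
Linear: y_lin[0] = 3×2 = 6; y_lin[1] = 3×2 + 4×2 = 14; y_lin[2] = 3×1 + 4×2 + 3×2 = 17; y_lin[3] = 3×4 + 4×1 + 3×2 + 3×2 = 28; y_lin[4] = 4×4 + 3×1 + 3×2 = 25; y_lin[5] = 3×4 + 3×1 = 15; y_lin[6] = 3×4 = 12 → [6, 14, 17, 28, 25, 15, 12]. Circular (length 4): y[0] = 3×2 + 4×4 + 3×1 + 3×2 = 31; y[1] = 3×2 + 4×2 + 3×4 + 3×1 = 29; y[2] = 3×1 + 4×2 + 3×2 + 3×4 = 29; y[3] = 3×4 + 4×1 + 3×2 + 3×2 = 28 → [31, 29, 29, 28]

Linear: [6, 14, 17, 28, 25, 15, 12], Circular: [31, 29, 29, 28]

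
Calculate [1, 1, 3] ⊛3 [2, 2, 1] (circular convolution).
Use y[k] = Σ_j u[j]·v[(k-j) mod 3]. y[0] = 1×2 + 1×1 + 3×2 = 9; y[1] = 1×2 + 1×2 + 3×1 = 7; y[2] = 1×1 + 1×2 + 3×2 = 9. Result: [9, 7, 9]

[9, 7, 9]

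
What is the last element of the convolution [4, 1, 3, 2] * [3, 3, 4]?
Use y[k] = Σ_i a[i]·b[k-i] at k=5. y[5] = 2×4 = 8

8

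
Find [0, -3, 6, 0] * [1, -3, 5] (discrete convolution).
y[0] = 0×1 = 0; y[1] = 0×-3 + -3×1 = -3; y[2] = 0×5 + -3×-3 + 6×1 = 15; y[3] = -3×5 + 6×-3 + 0×1 = -33; y[4] = 6×5 + 0×-3 = 30; y[5] = 0×5 = 0

[0, -3, 15, -33, 30, 0]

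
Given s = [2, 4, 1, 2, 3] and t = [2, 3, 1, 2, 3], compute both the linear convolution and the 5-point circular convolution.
Linear: y_lin[0] = 2×2 = 4; y_lin[1] = 2×3 + 4×2 = 14; y_lin[2] = 2×1 + 4×3 + 1×2 = 16; y_lin[3] = 2×2 + 4×1 + 1×3 + 2×2 = 15; y_lin[4] = 2×3 + 4×2 + 1×1 + 2×3 + 3×2 = 27; y_lin[5] = 4×3 + 1×2 + 2×1 + 3×3 = 25; y_lin[6] = 1×3 + 2×2 + 3×1 = 10; y_lin[7] = 2×3 + 3×2 = 12; y_lin[8] = 3×3 = 9 → [4, 14, 16, 15, 27, 25, 10, 12, 9]. Circular (length 5): y[0] = 2×2 + 4×3 + 1×2 + 2×1 + 3×3 = 29; y[1] = 2×3 + 4×2 + 1×3 + 2×2 + 3×1 = 24; y[2] = 2×1 + 4×3 + 1×2 + 2×3 + 3×2 = 28; y[3] = 2×2 + 4×1 + 1×3 + 2×2 + 3×3 = 24; y[4] = 2×3 + 4×2 + 1×1 + 2×3 + 3×2 = 27 → [29, 24, 28, 24, 27]

Linear: [4, 14, 16, 15, 27, 25, 10, 12, 9], Circular: [29, 24, 28, 24, 27]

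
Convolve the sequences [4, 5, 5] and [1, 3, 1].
y[0] = 4×1 = 4; y[1] = 4×3 + 5×1 = 17; y[2] = 4×1 + 5×3 + 5×1 = 24; y[3] = 5×1 + 5×3 = 20; y[4] = 5×1 = 5

[4, 17, 24, 20, 5]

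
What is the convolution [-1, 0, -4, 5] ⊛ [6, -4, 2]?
y[0] = -1×6 = -6; y[1] = -1×-4 + 0×6 = 4; y[2] = -1×2 + 0×-4 + -4×6 = -26; y[3] = 0×2 + -4×-4 + 5×6 = 46; y[4] = -4×2 + 5×-4 = -28; y[5] = 5×2 = 10

[-6, 4, -26, 46, -28, 10]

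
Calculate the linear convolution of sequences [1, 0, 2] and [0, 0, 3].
y[0] = 1×0 = 0; y[1] = 1×0 + 0×0 = 0; y[2] = 1×3 + 0×0 + 2×0 = 3; y[3] = 0×3 + 2×0 = 0; y[4] = 2×3 = 6

[0, 0, 3, 0, 6]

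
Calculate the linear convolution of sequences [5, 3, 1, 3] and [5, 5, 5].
y[0] = 5×5 = 25; y[1] = 5×5 + 3×5 = 40; y[2] = 5×5 + 3×5 + 1×5 = 45; y[3] = 3×5 + 1×5 + 3×5 = 35; y[4] = 1×5 + 3×5 = 20; y[5] = 3×5 = 15

[25, 40, 45, 35, 20, 15]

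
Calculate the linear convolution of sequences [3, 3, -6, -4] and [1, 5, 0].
y[0] = 3×1 = 3; y[1] = 3×5 + 3×1 = 18; y[2] = 3×0 + 3×5 + -6×1 = 9; y[3] = 3×0 + -6×5 + -4×1 = -34; y[4] = -6×0 + -4×5 = -20; y[5] = -4×0 = 0

[3, 18, 9, -34, -20, 0]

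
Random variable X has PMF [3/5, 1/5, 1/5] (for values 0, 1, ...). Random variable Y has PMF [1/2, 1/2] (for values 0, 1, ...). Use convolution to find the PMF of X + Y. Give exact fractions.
P(X+Y=k) = Σ_i P(X=i)·P(Y=k-i) — a convolution of [3/5, 1/5, 1/5] and [1/2, 1/2]. P(X+Y=0) = (3/5)×(1/2) = 3/10; P(X+Y=1) = (3/5)×(1/2) + (1/5)×(1/2) = 3/10 + 1/10 = 2/5; P(X+Y=2) = (1/5)×(1/2) + (1/5)×(1/2) = 1/10 + 1/10 = 1/5; P(X+Y=3) = (1/5)×(1/2) = 1/10. PMF: [3/10, 2/5, 1/5, 1/10] (sums to 1 ✓)

[3/10, 2/5, 1/5, 1/10]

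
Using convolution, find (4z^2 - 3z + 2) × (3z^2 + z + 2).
Ascending coefficients: a = [2, -3, 4], b = [2, 1, 3]. c[0] = 2×2 = 4; c[1] = 2×1 + -3×2 = -4; c[2] = 2×3 + -3×1 + 4×2 = 11; c[3] = -3×3 + 4×1 = -5; c[4] = 4×3 = 12. Result coefficients: [4, -4, 11, -5, 12] → 12z^4 - 5z^3 + 11z^2 - 4z + 4

12z^4 - 5z^3 + 11z^2 - 4z + 4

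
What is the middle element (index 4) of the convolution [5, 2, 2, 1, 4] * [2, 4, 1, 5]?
Use y[k] = Σ_i a[i]·b[k-i] at k=4. y[4] = 2×5 + 2×1 + 1×4 + 4×2 = 24

24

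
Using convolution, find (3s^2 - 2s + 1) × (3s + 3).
Ascending coefficients: a = [1, -2, 3], b = [3, 3]. c[0] = 1×3 = 3; c[1] = 1×3 + -2×3 = -3; c[2] = -2×3 + 3×3 = 3; c[3] = 3×3 = 9. Result coefficients: [3, -3, 3, 9] → 9s^3 + 3s^2 - 3s + 3

9s^3 + 3s^2 - 3s + 3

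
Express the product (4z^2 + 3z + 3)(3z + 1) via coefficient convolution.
Ascending coefficients: a = [3, 3, 4], b = [1, 3]. c[0] = 3×1 = 3; c[1] = 3×3 + 3×1 = 12; c[2] = 3×3 + 4×1 = 13; c[3] = 4×3 = 12. Result coefficients: [3, 12, 13, 12] → 12z^3 + 13z^2 + 12z + 3

12z^3 + 13z^2 + 12z + 3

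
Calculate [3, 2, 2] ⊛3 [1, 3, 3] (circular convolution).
Use y[k] = Σ_j s[j]·t[(k-j) mod 3]. y[0] = 3×1 + 2×3 + 2×3 = 15; y[1] = 3×3 + 2×1 + 2×3 = 17; y[2] = 3×3 + 2×3 + 2×1 = 17. Result: [15, 17, 17]

[15, 17, 17]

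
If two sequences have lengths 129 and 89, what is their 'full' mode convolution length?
Linear/full convolution length: m + n - 1 = 129 + 89 - 1 = 217

217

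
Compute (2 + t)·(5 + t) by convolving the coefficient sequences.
Ascending coefficients: a = [2, 1], b = [5, 1]. c[0] = 2×5 = 10; c[1] = 2×1 + 1×5 = 7; c[2] = 1×1 = 1. Result coefficients: [10, 7, 1] → 10 + 7t + t^2

10 + 7t + t^2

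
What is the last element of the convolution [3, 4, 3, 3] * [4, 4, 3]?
Use y[k] = Σ_i a[i]·b[k-i] at k=5. y[5] = 3×3 = 9

9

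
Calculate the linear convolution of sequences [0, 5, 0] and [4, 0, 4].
y[0] = 0×4 = 0; y[1] = 0×0 + 5×4 = 20; y[2] = 0×4 + 5×0 + 0×4 = 0; y[3] = 5×4 + 0×0 = 20; y[4] = 0×4 = 0

[0, 20, 0, 20, 0]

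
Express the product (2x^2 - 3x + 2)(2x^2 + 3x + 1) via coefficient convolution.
Ascending coefficients: a = [2, -3, 2], b = [1, 3, 2]. c[0] = 2×1 = 2; c[1] = 2×3 + -3×1 = 3; c[2] = 2×2 + -3×3 + 2×1 = -3; c[3] = -3×2 + 2×3 = 0; c[4] = 2×2 = 4. Result coefficients: [2, 3, -3, 0, 4] → 4x^4 - 3x^2 + 3x + 2

4x^4 - 3x^2 + 3x + 2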